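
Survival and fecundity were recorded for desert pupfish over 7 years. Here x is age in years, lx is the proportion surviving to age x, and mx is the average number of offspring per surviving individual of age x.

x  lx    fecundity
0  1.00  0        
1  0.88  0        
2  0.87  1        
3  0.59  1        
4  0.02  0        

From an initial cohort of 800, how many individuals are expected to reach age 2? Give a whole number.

Expected survivors = N0 · l_2 = 800 × 0.87 = 696 → 696

696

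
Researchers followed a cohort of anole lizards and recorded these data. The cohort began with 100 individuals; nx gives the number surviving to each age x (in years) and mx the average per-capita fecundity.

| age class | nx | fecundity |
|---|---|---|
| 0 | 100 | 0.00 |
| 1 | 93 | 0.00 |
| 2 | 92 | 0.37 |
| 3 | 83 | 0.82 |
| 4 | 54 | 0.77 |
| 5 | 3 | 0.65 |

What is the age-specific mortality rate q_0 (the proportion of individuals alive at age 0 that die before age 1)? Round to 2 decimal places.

lx = nx/n0 = nx/100: 1, 0.93, 0.92, 0.83, 0.54, 0.03
q_0 = (l_0 − l_1) / l_0 = (1 − 0.93) / 1
     = 0.07 / 1 = 0.07 → 0.07

0.07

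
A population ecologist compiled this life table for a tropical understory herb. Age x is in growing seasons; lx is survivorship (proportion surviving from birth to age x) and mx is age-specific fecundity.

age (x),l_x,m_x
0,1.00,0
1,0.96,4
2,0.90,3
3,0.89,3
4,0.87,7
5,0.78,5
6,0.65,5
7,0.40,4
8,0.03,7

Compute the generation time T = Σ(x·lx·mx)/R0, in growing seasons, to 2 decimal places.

3.85

lx·mx: 0, 3.84, 2.7, 2.67, 6.09, 3.9, 3.25, 1.6, 0.21 → R0 = 24.26
x·lx·mx: 0, 3.84, 5.4, 8.01, 24.36, 19.5, 19.5, 11.2, 1.68 → Σ = 93.49
T = 93.49 / 24.26 = 3.853669… → 3.85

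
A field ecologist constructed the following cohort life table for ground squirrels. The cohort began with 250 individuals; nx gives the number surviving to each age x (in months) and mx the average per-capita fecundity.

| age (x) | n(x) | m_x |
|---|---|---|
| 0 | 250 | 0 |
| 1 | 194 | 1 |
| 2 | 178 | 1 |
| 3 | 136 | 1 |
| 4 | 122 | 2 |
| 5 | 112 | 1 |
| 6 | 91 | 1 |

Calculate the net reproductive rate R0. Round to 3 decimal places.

lx = nx/n0 = nx/250: 1, 0.776, 0.712, 0.544, 0.488, 0.448, 0.364
lx·mx by age: 0, 0.776, 0.712, 0.544, 0.976, 0.448, 0.364
R0 = Σ lx·mx = 3.82 → 3.820

3.820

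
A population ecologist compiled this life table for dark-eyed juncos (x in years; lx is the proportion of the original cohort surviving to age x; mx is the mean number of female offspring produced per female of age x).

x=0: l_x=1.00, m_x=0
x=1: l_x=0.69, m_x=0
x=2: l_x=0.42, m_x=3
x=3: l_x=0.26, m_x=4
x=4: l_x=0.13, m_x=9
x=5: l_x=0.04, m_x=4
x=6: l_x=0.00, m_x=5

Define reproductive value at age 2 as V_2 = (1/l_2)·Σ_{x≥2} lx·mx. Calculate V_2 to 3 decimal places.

lx·mx for x ≥ 2: 1.26, 1.04, 1.17, 0.16, 0 → sum = 3.63
V_2 = 3.63 / l_2 = 3.63 / 0.42 = 8.642857… → 8.643

8.643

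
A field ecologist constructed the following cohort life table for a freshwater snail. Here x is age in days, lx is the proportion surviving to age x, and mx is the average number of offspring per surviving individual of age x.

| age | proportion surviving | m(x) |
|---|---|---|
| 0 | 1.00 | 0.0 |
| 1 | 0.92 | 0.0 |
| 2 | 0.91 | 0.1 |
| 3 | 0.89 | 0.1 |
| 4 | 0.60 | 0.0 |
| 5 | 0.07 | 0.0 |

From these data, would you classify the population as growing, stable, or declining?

R0 = Σ lx·mx = 0 + 0 + 0.091 + 0.089 + 0 + 0 = 0.18
R0 < 1, so the population is declining.

declining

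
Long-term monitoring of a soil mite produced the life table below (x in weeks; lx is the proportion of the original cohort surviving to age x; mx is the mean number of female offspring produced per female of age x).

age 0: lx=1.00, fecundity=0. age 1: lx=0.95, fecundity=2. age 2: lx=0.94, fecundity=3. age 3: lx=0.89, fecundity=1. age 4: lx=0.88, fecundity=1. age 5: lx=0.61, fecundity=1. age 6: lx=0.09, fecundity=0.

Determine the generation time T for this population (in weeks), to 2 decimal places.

2.36

lx·mx: 0, 1.9, 2.82, 0.89, 0.88, 0.61, 0 → R0 = 7.1
x·lx·mx: 0, 1.9, 5.64, 2.67, 3.52, 3.05, 0 → Σ = 16.78
T = 16.78 / 7.1 = 2.36338… → 2.36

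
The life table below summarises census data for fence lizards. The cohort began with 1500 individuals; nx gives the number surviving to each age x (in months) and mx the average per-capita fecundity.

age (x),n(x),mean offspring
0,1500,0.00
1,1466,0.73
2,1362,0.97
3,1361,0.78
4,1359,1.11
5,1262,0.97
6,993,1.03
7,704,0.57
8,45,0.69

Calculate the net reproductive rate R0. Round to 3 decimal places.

5.094

lx = nx/n0 = nx/1500: 1, 0.97733…, 0.908, 0.90733…, 0.906, 0.84133…, 0.662, 0.46933…, 0.03
lx·mx by age: 0, 0.713453…, 0.88076, 0.70772…, 1.00566, 0.816093…, 0.68186, 0.26752…, 0.0207
R0 = Σ lx·mx = 5.093767… → 5.094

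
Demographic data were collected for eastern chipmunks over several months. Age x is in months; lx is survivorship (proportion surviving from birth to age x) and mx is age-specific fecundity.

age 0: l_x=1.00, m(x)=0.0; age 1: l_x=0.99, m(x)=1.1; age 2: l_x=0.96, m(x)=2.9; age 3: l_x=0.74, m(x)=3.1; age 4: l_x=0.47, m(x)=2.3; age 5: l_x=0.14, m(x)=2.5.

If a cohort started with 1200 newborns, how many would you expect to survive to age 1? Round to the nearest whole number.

Expected survivors = N0 · l_1 = 1200 × 0.99 = 1188 → 1188

1188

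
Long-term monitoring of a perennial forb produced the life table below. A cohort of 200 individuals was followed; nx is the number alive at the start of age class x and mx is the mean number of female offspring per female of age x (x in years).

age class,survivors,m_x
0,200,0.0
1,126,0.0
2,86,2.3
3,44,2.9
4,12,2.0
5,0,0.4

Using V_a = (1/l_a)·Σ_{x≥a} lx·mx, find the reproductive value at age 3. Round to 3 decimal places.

3.445

lx = nx/n0 = nx/200: 1, 0.63, 0.43, 0.22, 0.06, 0
lx·mx for x ≥ 3: 0.638, 0.12, 0 → sum = 0.758
V_3 = 0.758 / l_3 = 0.758 / 0.22 = 3.445455… → 3.445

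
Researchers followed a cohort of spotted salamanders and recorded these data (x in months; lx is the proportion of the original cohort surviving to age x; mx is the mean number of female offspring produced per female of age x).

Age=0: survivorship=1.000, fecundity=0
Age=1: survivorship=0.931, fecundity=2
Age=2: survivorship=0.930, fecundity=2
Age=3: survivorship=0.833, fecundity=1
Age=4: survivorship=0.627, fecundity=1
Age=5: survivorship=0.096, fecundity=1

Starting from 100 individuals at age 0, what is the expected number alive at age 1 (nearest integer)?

Expected survivors = N0 · l_1 = 100 × 0.931 = 93.1 → 93

93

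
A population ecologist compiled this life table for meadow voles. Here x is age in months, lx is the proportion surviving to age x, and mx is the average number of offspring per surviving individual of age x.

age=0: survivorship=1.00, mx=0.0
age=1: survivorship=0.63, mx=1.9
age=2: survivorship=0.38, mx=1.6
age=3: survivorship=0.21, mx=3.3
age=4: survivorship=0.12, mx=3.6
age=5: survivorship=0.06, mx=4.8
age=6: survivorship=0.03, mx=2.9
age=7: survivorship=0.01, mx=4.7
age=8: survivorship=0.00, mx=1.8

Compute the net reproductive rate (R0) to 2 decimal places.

3.35

lx·mx by age: 0, 1.197, 0.608, 0.693, 0.432, 0.288, 0.087, 0.047, 0
R0 = Σ lx·mx = 3.352 → 3.35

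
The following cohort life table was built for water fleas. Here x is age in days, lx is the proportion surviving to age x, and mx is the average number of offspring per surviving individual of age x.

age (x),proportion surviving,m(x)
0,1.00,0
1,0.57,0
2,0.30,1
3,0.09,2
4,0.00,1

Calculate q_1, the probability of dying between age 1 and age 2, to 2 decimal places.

0.47

q_1 = (l_1 − l_2) / l_1 = (0.57 − 0.3) / 0.57
     = 0.27 / 0.57 = 0.473684… → 0.47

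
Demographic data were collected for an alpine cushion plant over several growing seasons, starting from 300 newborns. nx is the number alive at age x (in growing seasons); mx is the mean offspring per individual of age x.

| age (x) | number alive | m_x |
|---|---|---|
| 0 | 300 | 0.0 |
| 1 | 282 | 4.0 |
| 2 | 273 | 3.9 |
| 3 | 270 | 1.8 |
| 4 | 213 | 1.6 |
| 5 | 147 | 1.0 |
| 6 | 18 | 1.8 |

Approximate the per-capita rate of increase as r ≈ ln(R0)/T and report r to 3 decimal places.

lx = nx/n0 = nx/300: 1, 0.94, 0.91, 0.9, 0.71, 0.49, 0.06
R0 = Σ lx·mx = 0 + 3.76 + 3.549 + 1.62 + 1.136 + 0.49 + 0.108 = 10.663
Σ x·lx·mx = 23.36; T = 23.36/10.663 = 2.19075…
r ≈ ln(R0)/T = ln(10.663)/2.19075… = 1.08035… → 1.080

1.080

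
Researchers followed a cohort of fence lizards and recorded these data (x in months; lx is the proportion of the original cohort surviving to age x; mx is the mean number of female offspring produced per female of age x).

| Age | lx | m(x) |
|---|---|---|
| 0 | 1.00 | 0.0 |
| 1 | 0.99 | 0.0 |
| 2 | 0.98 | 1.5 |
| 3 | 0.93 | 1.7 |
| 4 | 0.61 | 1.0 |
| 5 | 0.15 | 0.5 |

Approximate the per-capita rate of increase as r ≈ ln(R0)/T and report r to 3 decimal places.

R0 = Σ lx·mx = 0 + 0 + 1.47 + 1.581 + 0.61 + 0.075 = 3.736
Σ x·lx·mx = 10.498; T = 10.498/3.736 = 2.80996…
r ≈ ln(R0)/T = ln(3.736)/2.80996… = 0.46905… → 0.469

0.469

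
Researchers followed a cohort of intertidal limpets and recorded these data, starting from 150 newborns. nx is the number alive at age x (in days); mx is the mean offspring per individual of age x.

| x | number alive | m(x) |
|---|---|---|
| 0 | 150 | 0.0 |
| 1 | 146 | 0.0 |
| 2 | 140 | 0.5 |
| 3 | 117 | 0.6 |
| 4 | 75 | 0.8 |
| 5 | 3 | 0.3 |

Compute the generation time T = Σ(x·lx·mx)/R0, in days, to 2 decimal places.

lx = nx/n0 = nx/150: 1, 0.97333…, 0.93333…, 0.78, 0.5, 0.02
lx·mx: 0, 0, 0.466667…, 0.468, 0.4, 0.006 → R0 = 1.340667…
x·lx·mx: 0, 0, 0.933333…, 1.404, 1.6, 0.03 → Σ = 3.967333…
T = 3.967333… / 1.340667… = 2.959224… → 2.96

2.96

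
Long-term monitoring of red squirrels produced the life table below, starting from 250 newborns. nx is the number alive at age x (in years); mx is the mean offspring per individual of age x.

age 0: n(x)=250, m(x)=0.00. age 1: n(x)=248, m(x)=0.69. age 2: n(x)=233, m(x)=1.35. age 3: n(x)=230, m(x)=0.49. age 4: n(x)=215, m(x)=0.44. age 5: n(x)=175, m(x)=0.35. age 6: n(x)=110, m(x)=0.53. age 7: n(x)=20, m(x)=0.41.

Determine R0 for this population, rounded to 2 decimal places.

3.28

lx = nx/n0 = nx/250: 1, 0.992, 0.932, 0.92, 0.86, 0.7, 0.44, 0.08
lx·mx by age: 0, 0.68448, 1.2582, 0.4508, 0.3784, 0.245, 0.2332, 0.0328
R0 = Σ lx·mx = 3.28288 → 3.28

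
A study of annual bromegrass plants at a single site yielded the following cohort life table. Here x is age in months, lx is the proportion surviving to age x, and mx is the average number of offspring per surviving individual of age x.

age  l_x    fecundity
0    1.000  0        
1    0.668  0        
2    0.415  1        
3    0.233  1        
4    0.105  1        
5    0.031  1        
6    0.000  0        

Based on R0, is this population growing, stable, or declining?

declining

R0 = Σ lx·mx = 0 + 0 + 0.415 + 0.233 + 0.105 + 0.031 + 0 = 0.784
R0 < 1, so the population is declining.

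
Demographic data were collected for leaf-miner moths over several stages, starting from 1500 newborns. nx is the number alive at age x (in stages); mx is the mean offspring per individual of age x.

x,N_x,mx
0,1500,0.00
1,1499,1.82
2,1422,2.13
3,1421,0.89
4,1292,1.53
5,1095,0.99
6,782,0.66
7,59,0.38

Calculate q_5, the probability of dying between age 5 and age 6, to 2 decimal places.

lx = nx/n0 = nx/1500: 1, 0.99933…, 0.948, 0.94733…, 0.86133…, 0.73, 0.52133…, 0.03933…
q_5 = (l_5 − l_6) / l_5 = (0.73 − 0.521333…) / 0.73
     = 0.208667… / 0.73 = 0.285845… → 0.29

0.29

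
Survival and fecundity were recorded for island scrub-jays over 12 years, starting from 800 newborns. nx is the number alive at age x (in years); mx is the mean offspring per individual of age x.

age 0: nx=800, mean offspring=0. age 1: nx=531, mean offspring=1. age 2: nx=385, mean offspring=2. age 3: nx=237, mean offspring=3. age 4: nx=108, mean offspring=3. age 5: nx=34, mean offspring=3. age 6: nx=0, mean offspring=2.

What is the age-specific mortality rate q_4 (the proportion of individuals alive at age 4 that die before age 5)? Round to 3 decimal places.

lx = nx/n0 = nx/800: 1, 0.66375, 0.48125, 0.29625, 0.135, 0.0425, 0
q_4 = (l_4 − l_5) / l_4 = (0.135 − 0.0425) / 0.135
     = 0.0925 / 0.135 = 0.685185… → 0.685

0.685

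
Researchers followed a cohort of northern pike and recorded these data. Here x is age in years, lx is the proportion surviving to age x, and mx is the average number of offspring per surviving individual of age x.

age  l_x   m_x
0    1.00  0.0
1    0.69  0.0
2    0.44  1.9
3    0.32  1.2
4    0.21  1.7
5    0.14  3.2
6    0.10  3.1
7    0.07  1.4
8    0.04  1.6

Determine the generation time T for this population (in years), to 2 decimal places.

lx·mx: 0, 0, 0.836, 0.384, 0.357, 0.448, 0.31, 0.098, 0.064 → R0 = 2.497
x·lx·mx: 0, 0, 1.672, 1.152, 1.428, 2.24, 1.86, 0.686, 0.512 → Σ = 9.55
T = 9.55 / 2.497 = 3.82459… → 3.82

3.82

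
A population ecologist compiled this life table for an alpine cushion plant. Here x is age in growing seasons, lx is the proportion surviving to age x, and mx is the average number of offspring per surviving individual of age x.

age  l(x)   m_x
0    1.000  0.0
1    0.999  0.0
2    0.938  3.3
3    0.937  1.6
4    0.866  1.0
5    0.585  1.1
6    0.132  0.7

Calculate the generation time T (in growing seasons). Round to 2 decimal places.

2.89

lx·mx: 0, 0, 3.0954, 1.4992, 0.866, 0.6435, 0.0924 → R0 = 6.1965
x·lx·mx: 0, 0, 6.1908, 4.4976, 3.464, 3.2175, 0.5544 → Σ = 17.9243
T = 17.9243 / 6.1965 = 2.892649… → 2.89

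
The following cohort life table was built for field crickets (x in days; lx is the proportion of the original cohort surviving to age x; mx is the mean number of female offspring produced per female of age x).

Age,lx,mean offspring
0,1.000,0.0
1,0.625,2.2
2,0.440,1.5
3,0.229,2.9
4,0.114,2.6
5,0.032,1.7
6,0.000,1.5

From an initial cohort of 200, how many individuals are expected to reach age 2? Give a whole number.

88

Expected survivors = N0 · l_2 = 200 × 0.440 = 88 → 88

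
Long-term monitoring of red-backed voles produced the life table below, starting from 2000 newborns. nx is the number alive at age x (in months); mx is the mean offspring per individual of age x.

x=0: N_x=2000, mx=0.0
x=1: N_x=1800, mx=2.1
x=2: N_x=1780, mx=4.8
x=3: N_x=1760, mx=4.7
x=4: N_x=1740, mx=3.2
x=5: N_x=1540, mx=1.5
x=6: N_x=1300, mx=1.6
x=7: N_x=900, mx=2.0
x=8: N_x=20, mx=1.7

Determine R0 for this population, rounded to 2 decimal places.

lx = nx/n0 = nx/2000: 1, 0.9, 0.89, 0.88, 0.87, 0.77, 0.65, 0.45, 0.01
lx·mx by age: 0, 1.89, 4.272, 4.136, 2.784, 1.155, 1.04, 0.9, 0.017
R0 = Σ lx·mx = 16.194 → 16.19

16.19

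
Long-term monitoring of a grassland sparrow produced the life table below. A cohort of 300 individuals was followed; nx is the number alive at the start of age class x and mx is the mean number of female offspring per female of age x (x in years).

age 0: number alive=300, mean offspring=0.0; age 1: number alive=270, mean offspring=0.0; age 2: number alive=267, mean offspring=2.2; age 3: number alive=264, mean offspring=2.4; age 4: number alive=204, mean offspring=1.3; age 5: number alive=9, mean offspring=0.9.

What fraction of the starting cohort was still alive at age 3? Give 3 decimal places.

0.880

l_3 = n_3/n_0 = 264/300 = 0.88 → 0.880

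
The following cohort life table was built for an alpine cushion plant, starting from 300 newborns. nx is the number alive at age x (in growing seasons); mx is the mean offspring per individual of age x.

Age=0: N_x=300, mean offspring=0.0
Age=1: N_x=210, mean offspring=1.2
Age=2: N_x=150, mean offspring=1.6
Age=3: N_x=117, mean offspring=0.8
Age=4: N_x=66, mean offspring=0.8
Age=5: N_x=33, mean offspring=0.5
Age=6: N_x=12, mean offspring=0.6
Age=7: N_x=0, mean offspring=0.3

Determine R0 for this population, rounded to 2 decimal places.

lx = nx/n0 = nx/300: 1, 0.7, 0.5, 0.39, 0.22, 0.11, 0.04, 0
lx·mx by age: 0, 0.84, 0.8, 0.312, 0.176, 0.055, 0.024, 0
R0 = Σ lx·mx = 2.207 → 2.21

2.21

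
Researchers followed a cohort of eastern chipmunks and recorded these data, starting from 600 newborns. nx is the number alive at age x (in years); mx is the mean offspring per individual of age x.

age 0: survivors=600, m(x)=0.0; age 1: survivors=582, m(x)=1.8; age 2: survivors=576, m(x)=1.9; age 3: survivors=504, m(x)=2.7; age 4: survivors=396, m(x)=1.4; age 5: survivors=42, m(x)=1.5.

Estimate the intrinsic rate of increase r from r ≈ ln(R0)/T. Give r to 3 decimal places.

0.806

lx = nx/n0 = nx/600: 1, 0.97, 0.96, 0.84, 0.66, 0.07
R0 = Σ lx·mx = 0 + 1.746 + 1.824 + 2.268 + 0.924 + 0.105 = 6.867
Σ x·lx·mx = 16.419; T = 16.419/6.867 = 2.391…
r ≈ ln(R0)/T = ln(6.867)/2.391… = 0.80582… → 0.806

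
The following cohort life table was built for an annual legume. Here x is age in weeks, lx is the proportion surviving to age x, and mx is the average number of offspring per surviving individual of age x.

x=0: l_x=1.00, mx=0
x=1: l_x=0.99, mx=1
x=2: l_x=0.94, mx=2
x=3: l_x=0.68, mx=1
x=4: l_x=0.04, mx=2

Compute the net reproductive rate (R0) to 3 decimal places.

3.630

lx·mx by age: 0, 0.99, 1.88, 0.68, 0.08
R0 = Σ lx·mx = 3.63 → 3.630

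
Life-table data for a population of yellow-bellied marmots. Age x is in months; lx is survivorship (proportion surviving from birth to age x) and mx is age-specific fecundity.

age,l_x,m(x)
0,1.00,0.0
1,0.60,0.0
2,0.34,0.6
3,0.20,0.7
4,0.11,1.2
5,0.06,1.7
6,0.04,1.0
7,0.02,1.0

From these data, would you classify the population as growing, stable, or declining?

declining

R0 = Σ lx·mx = 0 + 0 + 0.204 + 0.14 + 0.132 + 0.102 + 0.04 + 0.02 = 0.638
R0 < 1, so the population is declining.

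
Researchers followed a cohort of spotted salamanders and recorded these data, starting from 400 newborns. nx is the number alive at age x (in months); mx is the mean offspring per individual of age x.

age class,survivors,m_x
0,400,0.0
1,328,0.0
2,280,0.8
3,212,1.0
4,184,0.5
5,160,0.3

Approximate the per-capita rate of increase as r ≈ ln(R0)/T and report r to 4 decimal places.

lx = nx/n0 = nx/400: 1, 0.82, 0.7, 0.53, 0.46, 0.4
R0 = Σ lx·mx = 0 + 0 + 0.56 + 0.53 + 0.23 + 0.12 = 1.44
Σ x·lx·mx = 4.23; T = 4.23/1.44 = 2.9375
r ≈ ln(R0)/T = ln(1.44)/2.9375 = 0.124134… → 0.1241

0.1241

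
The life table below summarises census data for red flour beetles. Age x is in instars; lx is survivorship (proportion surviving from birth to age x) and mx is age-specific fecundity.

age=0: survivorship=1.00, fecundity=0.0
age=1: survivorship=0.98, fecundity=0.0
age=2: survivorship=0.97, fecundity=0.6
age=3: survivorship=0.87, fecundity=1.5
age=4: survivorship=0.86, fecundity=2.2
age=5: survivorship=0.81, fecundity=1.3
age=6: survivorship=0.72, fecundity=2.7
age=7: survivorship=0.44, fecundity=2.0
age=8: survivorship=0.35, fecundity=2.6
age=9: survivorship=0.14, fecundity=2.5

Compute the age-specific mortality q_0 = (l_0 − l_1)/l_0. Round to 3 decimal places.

q_0 = (l_0 − l_1) / l_0 = (1 − 0.98) / 1
     = 0.02 / 1 = 0.02 → 0.020

0.020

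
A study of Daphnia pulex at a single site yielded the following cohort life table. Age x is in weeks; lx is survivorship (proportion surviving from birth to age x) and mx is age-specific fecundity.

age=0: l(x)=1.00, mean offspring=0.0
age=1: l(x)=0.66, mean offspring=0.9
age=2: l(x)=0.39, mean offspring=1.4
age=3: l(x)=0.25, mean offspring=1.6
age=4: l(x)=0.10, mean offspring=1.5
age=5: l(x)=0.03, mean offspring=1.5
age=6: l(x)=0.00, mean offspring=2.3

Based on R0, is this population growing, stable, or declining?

R0 = Σ lx·mx = 0 + 0.594 + 0.546 + 0.4 + 0.15 + 0.045 + 0 = 1.735
R0 > 1, so the population is growing.

growing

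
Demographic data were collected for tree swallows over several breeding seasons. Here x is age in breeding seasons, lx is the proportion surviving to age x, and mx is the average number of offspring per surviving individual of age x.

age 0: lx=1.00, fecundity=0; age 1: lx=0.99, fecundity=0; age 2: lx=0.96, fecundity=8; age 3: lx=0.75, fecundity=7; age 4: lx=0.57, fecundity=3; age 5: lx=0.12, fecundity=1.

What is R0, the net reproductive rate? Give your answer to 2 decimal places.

14.76

lx·mx by age: 0, 0, 7.68, 5.25, 1.71, 0.12
R0 = Σ lx·mx = 14.76 → 14.76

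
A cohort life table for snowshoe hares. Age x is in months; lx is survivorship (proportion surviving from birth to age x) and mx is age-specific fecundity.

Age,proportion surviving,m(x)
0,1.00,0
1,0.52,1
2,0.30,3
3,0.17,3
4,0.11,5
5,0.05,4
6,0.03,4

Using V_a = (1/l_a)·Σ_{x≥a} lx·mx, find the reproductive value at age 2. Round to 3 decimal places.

7.600

lx·mx for x ≥ 2: 0.9, 0.51, 0.55, 0.2, 0.12 → sum = 2.28
V_2 = 2.28 / l_2 = 2.28 / 0.3 = 7.6 → 7.600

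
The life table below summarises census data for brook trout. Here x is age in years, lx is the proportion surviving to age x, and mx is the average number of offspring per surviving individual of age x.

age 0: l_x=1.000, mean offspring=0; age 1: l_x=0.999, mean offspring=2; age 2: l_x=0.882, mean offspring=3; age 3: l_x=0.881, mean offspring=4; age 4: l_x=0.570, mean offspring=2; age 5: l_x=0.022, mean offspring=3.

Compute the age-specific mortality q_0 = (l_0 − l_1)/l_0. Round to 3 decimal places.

q_0 = (l_0 − l_1) / l_0 = (1 − 0.999) / 1
     = 0.001 / 1 = 0.001 → 0.001

0.001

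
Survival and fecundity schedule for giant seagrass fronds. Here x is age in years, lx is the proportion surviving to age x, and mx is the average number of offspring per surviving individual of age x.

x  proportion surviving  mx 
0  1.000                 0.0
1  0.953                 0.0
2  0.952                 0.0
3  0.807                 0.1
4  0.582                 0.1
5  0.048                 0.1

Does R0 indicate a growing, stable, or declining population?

declining

R0 = Σ lx·mx = 0 + 0 + 0 + 0.0807 + 0.0582 + 0.0048 = 0.1437
R0 < 1, so the population is declining.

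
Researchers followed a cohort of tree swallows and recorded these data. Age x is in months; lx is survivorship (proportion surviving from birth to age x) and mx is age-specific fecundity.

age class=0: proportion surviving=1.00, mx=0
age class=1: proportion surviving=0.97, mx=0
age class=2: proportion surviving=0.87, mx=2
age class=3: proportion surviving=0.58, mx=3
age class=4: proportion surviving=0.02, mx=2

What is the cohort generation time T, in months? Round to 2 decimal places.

lx·mx: 0, 0, 1.74, 1.74, 0.04 → R0 = 3.52
x·lx·mx: 0, 0, 3.48, 5.22, 0.16 → Σ = 8.86
T = 8.86 / 3.52 = 2.517045… → 2.52

2.52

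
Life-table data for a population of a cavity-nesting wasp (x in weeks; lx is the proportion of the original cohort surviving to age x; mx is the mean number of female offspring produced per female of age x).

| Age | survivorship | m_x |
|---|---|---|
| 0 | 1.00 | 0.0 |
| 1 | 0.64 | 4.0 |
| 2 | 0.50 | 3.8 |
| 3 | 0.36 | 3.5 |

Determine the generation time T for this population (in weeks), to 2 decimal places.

1.77

lx·mx: 0, 2.56, 1.9, 1.26 → R0 = 5.72
x·lx·mx: 0, 2.56, 3.8, 3.78 → Σ = 10.14
T = 10.14 / 5.72 = 1.772727… → 1.77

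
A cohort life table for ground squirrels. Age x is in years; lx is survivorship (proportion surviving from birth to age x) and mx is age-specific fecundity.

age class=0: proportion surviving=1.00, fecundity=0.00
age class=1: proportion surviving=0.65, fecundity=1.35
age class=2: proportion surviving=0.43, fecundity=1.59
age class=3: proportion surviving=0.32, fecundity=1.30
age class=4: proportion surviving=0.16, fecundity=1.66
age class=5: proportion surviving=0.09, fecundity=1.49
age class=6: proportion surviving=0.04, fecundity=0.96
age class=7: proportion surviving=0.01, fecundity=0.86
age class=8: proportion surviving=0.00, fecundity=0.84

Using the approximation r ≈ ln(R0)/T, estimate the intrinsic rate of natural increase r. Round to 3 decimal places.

0.389

R0 = Σ lx·mx = 0 + 0.8775 + 0.6837 + 0.416 + 0.2656 + 0.1341 + 0.0384 + 0.0086 + 0 = 2.4239
Σ x·lx·mx = 5.5164; T = 5.5164/2.4239 = 2.27584…
r ≈ ln(R0)/T = ln(2.4239)/2.27584… = 0.38903… → 0.389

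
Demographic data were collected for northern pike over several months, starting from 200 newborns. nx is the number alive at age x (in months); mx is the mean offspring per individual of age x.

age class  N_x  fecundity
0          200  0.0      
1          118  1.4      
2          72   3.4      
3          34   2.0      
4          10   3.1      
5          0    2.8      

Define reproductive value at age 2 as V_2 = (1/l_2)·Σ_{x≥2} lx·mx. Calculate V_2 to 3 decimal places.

4.775

lx = nx/n0 = nx/200: 1, 0.59, 0.36, 0.17, 0.05, 0
lx·mx for x ≥ 2: 1.224, 0.34, 0.155, 0 → sum = 1.719
V_2 = 1.719 / l_2 = 1.719 / 0.36 = 4.775 → 4.775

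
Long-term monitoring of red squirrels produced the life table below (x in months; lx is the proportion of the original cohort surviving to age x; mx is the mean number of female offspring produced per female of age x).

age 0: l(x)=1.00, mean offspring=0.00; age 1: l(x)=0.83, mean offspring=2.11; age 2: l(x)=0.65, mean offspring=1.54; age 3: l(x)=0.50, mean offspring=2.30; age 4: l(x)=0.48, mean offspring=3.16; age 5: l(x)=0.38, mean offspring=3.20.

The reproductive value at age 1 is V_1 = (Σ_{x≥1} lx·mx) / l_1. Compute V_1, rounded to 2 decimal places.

lx·mx for x ≥ 1: 1.7513, 1.001, 1.15, 1.5168, 1.216 → sum = 6.6351
V_1 = 6.6351 / l_1 = 6.6351 / 0.83 = 7.994096… → 7.99

7.99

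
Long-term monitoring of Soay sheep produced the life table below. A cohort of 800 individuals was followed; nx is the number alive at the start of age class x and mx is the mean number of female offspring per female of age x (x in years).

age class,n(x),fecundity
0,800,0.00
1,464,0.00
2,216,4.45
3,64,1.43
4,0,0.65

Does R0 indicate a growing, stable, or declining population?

lx = nx/n0 = nx/800: 1, 0.58, 0.27, 0.08, 0
R0 = Σ lx·mx = 0 + 0 + 1.2015 + 0.1144 + 0 = 1.3159
R0 > 1, so the population is growing.

growing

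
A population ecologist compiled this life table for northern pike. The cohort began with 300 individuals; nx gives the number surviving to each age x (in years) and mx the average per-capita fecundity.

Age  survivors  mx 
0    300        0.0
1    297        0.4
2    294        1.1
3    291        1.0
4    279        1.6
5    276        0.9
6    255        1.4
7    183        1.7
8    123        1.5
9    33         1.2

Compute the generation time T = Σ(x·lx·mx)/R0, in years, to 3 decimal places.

4.663

lx = nx/n0 = nx/300: 1, 0.99, 0.98, 0.97, 0.93, 0.92, 0.85, 0.61, 0.41, 0.11
lx·mx: 0, 0.396, 1.078, 0.97, 1.488, 0.828, 1.19, 1.037, 0.615, 0.132 → R0 = 7.734
x·lx·mx: 0, 0.396, 2.156, 2.91, 5.952, 4.14, 7.14, 7.259, 4.92, 1.188 → Σ = 36.061
T = 36.061 / 7.734 = 4.662658… → 4.663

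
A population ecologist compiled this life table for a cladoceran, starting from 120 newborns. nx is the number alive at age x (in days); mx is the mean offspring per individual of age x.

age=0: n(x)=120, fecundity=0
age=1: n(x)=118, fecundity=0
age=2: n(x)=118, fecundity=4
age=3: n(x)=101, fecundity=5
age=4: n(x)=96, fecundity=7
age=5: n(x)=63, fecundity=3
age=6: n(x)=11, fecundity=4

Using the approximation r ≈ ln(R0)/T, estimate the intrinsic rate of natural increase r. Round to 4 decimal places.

0.8150

lx = nx/n0 = nx/120: 1, 0.98333…, 0.98333…, 0.84167…, 0.8, 0.525, 0.09167…
R0 = Σ lx·mx = 0 + 0 + 3.93333… + 4.20833… + 5.6 + 1.575 + 0.36667… = 15.683333…
Σ x·lx·mx = 52.966667…; T = 52.966667…/15.683333… = 3.37726…
r ≈ ln(R0)/T = ln(15.683333…)/3.37726… = 0.815039… → 0.8150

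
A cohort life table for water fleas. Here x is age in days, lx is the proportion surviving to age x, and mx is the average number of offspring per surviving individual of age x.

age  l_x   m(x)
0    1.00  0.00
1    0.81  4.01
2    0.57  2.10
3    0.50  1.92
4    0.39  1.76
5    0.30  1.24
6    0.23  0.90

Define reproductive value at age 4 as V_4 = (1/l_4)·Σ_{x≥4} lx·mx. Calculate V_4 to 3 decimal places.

3.245

lx·mx for x ≥ 4: 0.6864, 0.372, 0.207 → sum = 1.2654
V_4 = 1.2654 / l_4 = 1.2654 / 0.39 = 3.244615… → 3.245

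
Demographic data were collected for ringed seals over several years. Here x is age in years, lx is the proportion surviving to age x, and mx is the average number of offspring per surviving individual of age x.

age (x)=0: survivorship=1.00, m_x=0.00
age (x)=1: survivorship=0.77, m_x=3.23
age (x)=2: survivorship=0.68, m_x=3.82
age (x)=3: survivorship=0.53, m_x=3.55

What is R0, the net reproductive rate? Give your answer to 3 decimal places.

lx·mx by age: 0, 2.4871, 2.5976, 1.8815
R0 = Σ lx·mx = 6.9662 → 6.966

6.966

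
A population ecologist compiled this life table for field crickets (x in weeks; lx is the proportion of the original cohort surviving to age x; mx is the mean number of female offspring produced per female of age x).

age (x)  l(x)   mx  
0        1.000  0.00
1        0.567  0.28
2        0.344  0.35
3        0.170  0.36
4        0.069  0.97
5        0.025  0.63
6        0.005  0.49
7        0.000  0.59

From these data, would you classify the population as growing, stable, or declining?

R0 = Σ lx·mx = 0 + 0.15876 + 0.1204 + 0.0612 + 0.06693 + 0.01575 + 0.00245 + 0 = 0.42549
R0 < 1, so the population is declining.

declining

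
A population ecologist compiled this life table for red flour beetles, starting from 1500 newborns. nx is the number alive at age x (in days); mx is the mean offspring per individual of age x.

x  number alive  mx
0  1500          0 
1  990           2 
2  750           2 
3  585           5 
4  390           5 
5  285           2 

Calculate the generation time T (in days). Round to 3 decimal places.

lx = nx/n0 = nx/1500: 1, 0.66, 0.5, 0.39, 0.26, 0.19
lx·mx: 0, 1.32, 1, 1.95, 1.3, 0.38 → R0 = 5.95
x·lx·mx: 0, 1.32, 2, 5.85, 5.2, 1.9 → Σ = 16.27
T = 16.27 / 5.95 = 2.734454… → 2.734

2.734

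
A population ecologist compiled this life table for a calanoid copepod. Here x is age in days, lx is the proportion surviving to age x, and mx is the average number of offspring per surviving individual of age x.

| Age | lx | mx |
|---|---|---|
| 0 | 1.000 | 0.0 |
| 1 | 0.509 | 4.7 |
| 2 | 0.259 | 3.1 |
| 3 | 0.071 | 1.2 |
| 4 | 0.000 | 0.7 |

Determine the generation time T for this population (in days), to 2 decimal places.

1.30

lx·mx: 0, 2.3923, 0.8029, 0.0852, 0 → R0 = 3.2804
x·lx·mx: 0, 2.3923, 1.6058, 0.2556, 0 → Σ = 4.2537
T = 4.2537 / 3.2804 = 1.296702… → 1.30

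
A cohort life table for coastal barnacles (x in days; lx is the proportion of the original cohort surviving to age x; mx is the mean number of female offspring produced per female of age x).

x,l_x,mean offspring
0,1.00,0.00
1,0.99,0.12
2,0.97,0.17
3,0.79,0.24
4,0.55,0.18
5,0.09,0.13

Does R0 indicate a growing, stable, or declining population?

R0 = Σ lx·mx = 0 + 0.1188 + 0.1649 + 0.1896 + 0.099 + 0.0117 = 0.584
R0 < 1, so the population is declining.

declining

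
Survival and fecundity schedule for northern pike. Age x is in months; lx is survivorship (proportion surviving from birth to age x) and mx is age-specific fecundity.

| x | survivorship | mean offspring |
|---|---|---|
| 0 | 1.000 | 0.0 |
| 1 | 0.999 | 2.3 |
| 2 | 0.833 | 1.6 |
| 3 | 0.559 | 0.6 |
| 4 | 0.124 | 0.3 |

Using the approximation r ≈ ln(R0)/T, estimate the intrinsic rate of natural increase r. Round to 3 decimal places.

R0 = Σ lx·mx = 0 + 2.2977 + 1.3328 + 0.3354 + 0.0372 = 4.0031
Σ x·lx·mx = 6.1183; T = 6.1183/4.0031 = 1.52839…
r ≈ ln(R0)/T = ln(4.0031)/1.52839… = 0.90754… → 0.908

0.908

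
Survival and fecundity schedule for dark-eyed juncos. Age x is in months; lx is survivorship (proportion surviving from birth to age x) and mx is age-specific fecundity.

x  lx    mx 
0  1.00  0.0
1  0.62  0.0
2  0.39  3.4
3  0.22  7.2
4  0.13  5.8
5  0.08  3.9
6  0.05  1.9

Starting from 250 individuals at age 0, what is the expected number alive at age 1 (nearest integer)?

Expected survivors = N0 · l_1 = 250 × 0.62 = 155 → 155

155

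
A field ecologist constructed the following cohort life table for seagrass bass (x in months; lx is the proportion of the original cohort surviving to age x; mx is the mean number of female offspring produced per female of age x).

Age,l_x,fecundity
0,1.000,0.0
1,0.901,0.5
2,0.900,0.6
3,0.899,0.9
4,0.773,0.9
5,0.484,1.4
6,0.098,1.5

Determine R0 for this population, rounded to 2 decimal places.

lx·mx by age: 0, 0.4505, 0.54, 0.8091, 0.6957, 0.6776, 0.147
R0 = Σ lx·mx = 3.3199 → 3.32

3.32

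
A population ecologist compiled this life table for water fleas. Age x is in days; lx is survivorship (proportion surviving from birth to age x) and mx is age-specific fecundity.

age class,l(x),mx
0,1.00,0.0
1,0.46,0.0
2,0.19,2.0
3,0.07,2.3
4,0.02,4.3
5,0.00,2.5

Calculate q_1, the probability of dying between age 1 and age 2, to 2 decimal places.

0.59

q_1 = (l_1 − l_2) / l_1 = (0.46 − 0.19) / 0.46
     = 0.27 / 0.46 = 0.586957… → 0.59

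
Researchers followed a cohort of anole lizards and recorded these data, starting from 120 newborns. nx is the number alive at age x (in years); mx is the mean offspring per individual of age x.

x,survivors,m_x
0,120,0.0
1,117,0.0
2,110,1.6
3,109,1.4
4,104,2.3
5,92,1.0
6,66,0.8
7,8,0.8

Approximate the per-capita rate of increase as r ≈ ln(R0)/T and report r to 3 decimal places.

lx = nx/n0 = nx/120: 1, 0.975, 0.91667…, 0.90833…, 0.86667…, 0.76667…, 0.55, 0.06667…
R0 = Σ lx·mx = 0 + 0 + 1.46667… + 1.27167… + 1.99333… + 0.76667… + 0.44 + 0.05333… = 5.991667…
Σ x·lx·mx = 21.568333…; T = 21.568333…/5.991667… = 3.59972…
r ≈ ln(R0)/T = ln(5.991667…)/3.59972… = 0.49736… → 0.497

0.497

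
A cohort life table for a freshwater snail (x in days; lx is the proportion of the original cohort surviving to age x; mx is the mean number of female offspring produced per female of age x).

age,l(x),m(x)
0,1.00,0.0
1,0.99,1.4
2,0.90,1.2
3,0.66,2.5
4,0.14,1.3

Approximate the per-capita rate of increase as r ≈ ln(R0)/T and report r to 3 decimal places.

R0 = Σ lx·mx = 0 + 1.386 + 1.08 + 1.65 + 0.182 = 4.298
Σ x·lx·mx = 9.224; T = 9.224/4.298 = 2.14611…
r ≈ ln(R0)/T = ln(4.298)/2.14611… = 0.67944… → 0.679

0.679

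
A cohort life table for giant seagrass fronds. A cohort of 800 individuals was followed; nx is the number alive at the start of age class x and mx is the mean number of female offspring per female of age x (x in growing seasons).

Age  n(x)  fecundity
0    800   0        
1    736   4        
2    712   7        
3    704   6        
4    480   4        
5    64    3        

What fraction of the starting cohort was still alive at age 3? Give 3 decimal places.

0.880

l_3 = n_3/n_0 = 704/800 = 0.88 → 0.880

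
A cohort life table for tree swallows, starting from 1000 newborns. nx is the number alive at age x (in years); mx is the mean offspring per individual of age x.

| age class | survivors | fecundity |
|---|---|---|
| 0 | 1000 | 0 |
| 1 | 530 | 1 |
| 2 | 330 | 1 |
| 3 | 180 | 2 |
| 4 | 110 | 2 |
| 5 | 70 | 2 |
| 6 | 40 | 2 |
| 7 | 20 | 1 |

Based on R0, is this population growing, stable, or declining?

growing

lx = nx/n0 = nx/1000: 1, 0.53, 0.33, 0.18, 0.11, 0.07, 0.04, 0.02
R0 = Σ lx·mx = 0 + 0.53 + 0.33 + 0.36 + 0.22 + 0.14 + 0.08 + 0.02 = 1.68
R0 > 1, so the population is growing.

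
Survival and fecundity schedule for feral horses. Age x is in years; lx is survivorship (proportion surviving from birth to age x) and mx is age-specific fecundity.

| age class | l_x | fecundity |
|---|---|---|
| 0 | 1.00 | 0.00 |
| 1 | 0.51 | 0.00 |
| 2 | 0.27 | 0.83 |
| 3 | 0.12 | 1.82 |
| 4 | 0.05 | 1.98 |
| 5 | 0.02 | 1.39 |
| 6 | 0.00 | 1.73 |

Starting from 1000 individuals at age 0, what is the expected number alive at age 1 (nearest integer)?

Expected survivors = N0 · l_1 = 1000 × 0.51 = 510 → 510

510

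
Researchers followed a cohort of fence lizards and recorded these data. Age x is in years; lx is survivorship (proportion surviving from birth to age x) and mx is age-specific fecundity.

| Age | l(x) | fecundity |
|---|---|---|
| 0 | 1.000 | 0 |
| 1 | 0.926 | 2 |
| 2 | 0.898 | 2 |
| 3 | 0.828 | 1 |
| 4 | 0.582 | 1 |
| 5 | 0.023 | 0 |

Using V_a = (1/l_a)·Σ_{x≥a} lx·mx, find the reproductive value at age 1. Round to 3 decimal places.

lx·mx for x ≥ 1: 1.852, 1.796, 0.828, 0.582, 0 → sum = 5.058
V_1 = 5.058 / l_1 = 5.058 / 0.926 = 5.462203… → 5.462

5.462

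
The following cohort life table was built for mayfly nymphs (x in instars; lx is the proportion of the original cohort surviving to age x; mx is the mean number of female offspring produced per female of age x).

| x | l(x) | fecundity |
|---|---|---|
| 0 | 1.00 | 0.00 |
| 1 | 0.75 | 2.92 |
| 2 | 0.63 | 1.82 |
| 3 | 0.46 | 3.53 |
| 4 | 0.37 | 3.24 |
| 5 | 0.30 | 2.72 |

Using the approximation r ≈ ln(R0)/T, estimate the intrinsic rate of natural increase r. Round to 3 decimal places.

0.743

R0 = Σ lx·mx = 0 + 2.19 + 1.1466 + 1.6238 + 1.1988 + 0.816 = 6.9752
Σ x·lx·mx = 18.2298; T = 18.2298/6.9752 = 2.61352…
r ≈ ln(R0)/T = ln(6.9752)/2.61352… = 0.7432… → 0.743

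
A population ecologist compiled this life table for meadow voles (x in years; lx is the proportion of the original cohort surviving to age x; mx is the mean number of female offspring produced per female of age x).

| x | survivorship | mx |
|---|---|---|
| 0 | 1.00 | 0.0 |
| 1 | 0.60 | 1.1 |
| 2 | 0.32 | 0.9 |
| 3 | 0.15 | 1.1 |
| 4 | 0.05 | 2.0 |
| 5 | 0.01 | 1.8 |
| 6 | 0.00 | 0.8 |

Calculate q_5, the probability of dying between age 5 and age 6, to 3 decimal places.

1.000

q_5 = (l_5 − l_6) / l_5 = (0.01 − 0) / 0.01
     = 0.01 / 0.01 = 1 → 1.000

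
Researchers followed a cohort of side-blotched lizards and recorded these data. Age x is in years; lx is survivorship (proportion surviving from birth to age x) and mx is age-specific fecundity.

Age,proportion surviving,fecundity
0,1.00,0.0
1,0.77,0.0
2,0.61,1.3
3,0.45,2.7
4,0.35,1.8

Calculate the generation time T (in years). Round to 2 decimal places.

2.94

lx·mx: 0, 0, 0.793, 1.215, 0.63 → R0 = 2.638
x·lx·mx: 0, 0, 1.586, 3.645, 2.52 → Σ = 7.751
T = 7.751 / 2.638 = 2.938211… → 2.94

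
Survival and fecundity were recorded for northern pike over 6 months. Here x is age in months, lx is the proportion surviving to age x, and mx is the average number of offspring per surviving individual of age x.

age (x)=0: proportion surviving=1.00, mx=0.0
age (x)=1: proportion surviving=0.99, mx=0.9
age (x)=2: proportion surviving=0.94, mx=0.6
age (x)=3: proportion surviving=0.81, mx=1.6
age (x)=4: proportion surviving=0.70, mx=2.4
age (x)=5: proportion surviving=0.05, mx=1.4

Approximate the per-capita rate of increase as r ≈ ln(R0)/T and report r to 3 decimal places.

0.522

R0 = Σ lx·mx = 0 + 0.891 + 0.564 + 1.296 + 1.68 + 0.07 = 4.501
Σ x·lx·mx = 12.977; T = 12.977/4.501 = 2.88314…
r ≈ ln(R0)/T = ln(4.501)/2.88314… = 0.52176… → 0.522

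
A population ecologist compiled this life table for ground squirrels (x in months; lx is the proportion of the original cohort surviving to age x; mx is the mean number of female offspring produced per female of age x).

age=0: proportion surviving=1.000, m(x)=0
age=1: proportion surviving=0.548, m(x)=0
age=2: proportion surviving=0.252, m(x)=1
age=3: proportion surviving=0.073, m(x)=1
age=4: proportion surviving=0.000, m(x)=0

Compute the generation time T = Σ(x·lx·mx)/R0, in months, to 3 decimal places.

lx·mx: 0, 0, 0.252, 0.073, 0 → R0 = 0.325
x·lx·mx: 0, 0, 0.504, 0.219, 0 → Σ = 0.723
T = 0.723 / 0.325 = 2.224615… → 2.225

2.225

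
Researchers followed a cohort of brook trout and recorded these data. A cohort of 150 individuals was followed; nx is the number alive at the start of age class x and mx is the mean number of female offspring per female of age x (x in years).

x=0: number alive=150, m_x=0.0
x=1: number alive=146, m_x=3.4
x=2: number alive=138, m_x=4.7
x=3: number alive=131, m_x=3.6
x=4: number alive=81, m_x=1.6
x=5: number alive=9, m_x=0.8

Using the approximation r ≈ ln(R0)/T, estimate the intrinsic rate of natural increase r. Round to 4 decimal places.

lx = nx/n0 = nx/150: 1, 0.97333…, 0.92, 0.87333…, 0.54, 0.06
R0 = Σ lx·mx = 0 + 3.30933… + 4.324 + 3.144… + 0.864 + 0.048 = 11.689333…
Σ x·lx·mx = 25.085333…; T = 25.085333…/11.689333… = 2.146…
r ≈ ln(R0)/T = ln(11.689333…)/2.146… = 1.145701… → 1.1457

1.1457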